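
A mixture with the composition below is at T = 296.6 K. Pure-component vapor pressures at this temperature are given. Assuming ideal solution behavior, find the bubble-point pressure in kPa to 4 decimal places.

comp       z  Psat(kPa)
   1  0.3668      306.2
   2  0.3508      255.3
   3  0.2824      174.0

At the bubble point ψ → 0, so ΣzᵢKᵢ = 1 with Kᵢ = Pᵢˢᵃᵗ/P ⇒ P = ΣzᵢPᵢˢᵃᵗ.
P = 0.3668·306.2 + 0.3508·255.3 + 0.2824·174.0 = 251.0110 kPa

Pbub = 251.0110 kPa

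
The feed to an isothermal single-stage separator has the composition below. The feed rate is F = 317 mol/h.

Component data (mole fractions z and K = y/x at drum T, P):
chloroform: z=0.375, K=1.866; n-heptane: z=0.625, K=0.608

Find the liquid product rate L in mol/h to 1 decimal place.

L = 242.5 mol/h

Iterate (Newton) starting at ψ = 0.33:
  ψ = 0.330: g = -0.0288, g' = -0.297 → ψ = 0.233
  ψ = 0.233: g = 0.0006, g' = -0.311 → ψ = 0.235
Converged at ψ = 0.235.
Then V = ψ·F = 0.2349·317 = 74.5 mol/h and L = F − V = 242.5 mol/h.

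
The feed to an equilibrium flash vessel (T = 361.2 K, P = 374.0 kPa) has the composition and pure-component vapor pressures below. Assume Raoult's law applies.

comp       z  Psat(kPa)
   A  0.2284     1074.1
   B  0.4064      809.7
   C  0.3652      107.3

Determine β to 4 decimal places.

β = 0.6262

Raoult's law: Kᵢ = Pᵢˢᵃᵗ/P = Pᵢˢᵃᵗ/374.0.
  K_A = 1074.1/374.0 = 2.871925, K_B = 809.7/374.0 = 2.164973, K_C = 107.3/374.0 = 0.286898
Material balance + equilibrium reduce to Σ zᵢ(Kᵢ−1)/(1+β(Kᵢ−1)) = 0.
Feasibility: ΣzᵢKᵢ = 1.6406, Σzᵢ/Kᵢ = 1.5402 — both > 1, two phases present.
Newton–Raphson from β = 0.67:
  β = 0.6700: g = -0.04312, g' = -1.0124 → β = 0.6274
  β = 0.6274: g = -0.00114, g' = -0.9615 → β = 0.6262
Converged at β = 0.6262.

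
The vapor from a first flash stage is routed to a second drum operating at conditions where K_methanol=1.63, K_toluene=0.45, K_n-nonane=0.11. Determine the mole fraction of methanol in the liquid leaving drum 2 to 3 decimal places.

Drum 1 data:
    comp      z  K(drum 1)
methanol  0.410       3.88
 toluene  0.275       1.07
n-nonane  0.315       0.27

x_methanol (drum 2) = 0.518

Drum 1:
Rachford–Rice: g(ψ₁) = Σ zᵢ(Kᵢ−1)/(1+ψ₁(Kᵢ−1)) = 0.
g(0) = ΣzᵢKᵢ − 1 = 0.970 and g(1) = 1 − Σzᵢ/Kᵢ = -0.529, so a root lies in (0, 1).
Newton–Raphson from ψ₁ = 0.5:
  ψ₁ = 0.500: g = 0.1404, g' = -0.989 → ψ₁ = 0.642
Converged at ψ₁ = 0.642.
Drum-1 compositions:
  methanol: x = 0.144, y = 0.558
  toluene: x = 0.263, y = 0.282
  n-nonane: x = 0.593, y = 0.160
Drum-2 feed = drum-1 vapor: z₂ = (0.5583, 0.2816, 0.1601).
Drum 2:
Material balance + equilibrium reduce to Σ zᵢ(Kᵢ−1)/(1+ψ₂(Kᵢ−1)) = 0.
Feasibility: ΣzᵢKᵢ = 1.054, Σzᵢ/Kᵢ = 2.424 — both > 1, two phases present.
Newton iteration, ψ₂⁰ = 0.41:
  ψ₂ = 0.410: g = -0.1448, g' = -0.596 → ψ₂ = 0.167
  ψ₂ = 0.167: g = -0.0197, g' = -0.460 → ψ₂ = 0.124
Converged at ψ₂ = 0.124.
  methanol: x = 0.518, y = 0.844
  toluene: x = 0.302, y = 0.136
  n-nonane: x = 0.180, y = 0.020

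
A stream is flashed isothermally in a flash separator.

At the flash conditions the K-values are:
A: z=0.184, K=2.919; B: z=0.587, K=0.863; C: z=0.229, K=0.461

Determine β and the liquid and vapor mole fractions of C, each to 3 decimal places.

β = 0.282, x_C = 0.270, y_C = 0.124

Rachford–Rice: g(β) = Σ zᵢ(Kᵢ−1)/(1+β(Kᵢ−1)) = 0.
Feasibility: ΣzᵢKᵢ = 1.149, Σzᵢ/Kᵢ = 1.240 — both > 1, two phases present.
Newton iteration, β⁰ = 0.5:
  β = 0.500: g = -0.0751, g' = -0.314 → β = 0.261
  β = 0.261: g = 0.0083, g' = -0.403 → β = 0.281
  β = 0.281: g = 0.0001, g' = -0.390 → β = 0.282
Converged at β = 0.282.
Compositions from xᵢ = zᵢ/(1+β(Kᵢ−1)), yᵢ = Kᵢxᵢ:
  A: x = 0.119, y = 0.349
  B: x = 0.611, y = 0.527
  C: x = 0.270, y = 0.124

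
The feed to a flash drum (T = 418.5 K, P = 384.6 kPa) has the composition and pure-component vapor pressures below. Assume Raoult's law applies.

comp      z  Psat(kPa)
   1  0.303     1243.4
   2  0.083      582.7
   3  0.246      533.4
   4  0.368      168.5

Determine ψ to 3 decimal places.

Raoult's law: Kᵢ = Pᵢˢᵃᵗ/P = Pᵢˢᵃᵗ/384.6.
  K_1 = 1243.4/384.6 = 3.23297, K_2 = 582.7/384.6 = 1.51508, K_3 = 533.4/384.6 = 1.38690, K_4 = 168.5/384.6 = 0.43812
Material balance + equilibrium reduce to Σ zᵢ(Kᵢ−1)/(1+ψ(Kᵢ−1)) = 0.
Feasibility: ΣzᵢKᵢ = 1.608, Σzᵢ/Kᵢ = 1.166 — both > 1, two phases present.
Iterate (Newton) starting at ψ = 0.5:
  ψ = 0.500: g = 0.1459, g' = -0.602 → ψ = 0.742
  ψ = 0.742: g = 0.0047, g' = -0.590 → ψ = 0.750
Converged at ψ = 0.750.

ψ = 0.750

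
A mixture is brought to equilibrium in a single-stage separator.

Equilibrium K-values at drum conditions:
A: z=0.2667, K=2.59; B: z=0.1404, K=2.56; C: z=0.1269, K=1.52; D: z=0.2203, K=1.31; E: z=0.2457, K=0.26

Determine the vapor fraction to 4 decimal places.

Let ψ = V/F and solve Σ zᵢ(Kᵢ−1)/(1+ψ(Kᵢ−1)) = 0.
Feasibility: ΣzᵢKᵢ = 1.5955, Σzᵢ/Kᵢ = 1.3545 — both > 1, two phases present.
Newton–Raphson from ψ = 0.46:
  ψ = 0.4600: g = 0.20981, g' = -0.6885 → ψ = 0.7647
  ψ = 0.7647: g = -0.02516, g' = -0.9537 → ψ = 0.7383
  ψ = 0.7383: g = -0.00070, g' = -0.9022 → ψ = 0.7376
Converged at ψ = 0.7376.

ψ = 0.7376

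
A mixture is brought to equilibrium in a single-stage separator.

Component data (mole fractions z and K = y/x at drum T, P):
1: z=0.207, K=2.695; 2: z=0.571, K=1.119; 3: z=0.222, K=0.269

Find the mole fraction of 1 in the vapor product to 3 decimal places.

Let ψ = V/F and solve Σ zᵢ(Kᵢ−1)/(1+ψ(Kᵢ−1)) = 0.
Check two-phase: ΣzᵢKᵢ = 1.257 > 1 and Σzᵢ/Kᵢ = 1.412 > 1, so g(0) = 0.257 > 0 and g(1) = -0.412 < 0.
Newton iteration, ψ⁰ = 0.5:
  ψ = 0.500: g = -0.0017, g' = -0.476 → ψ = 0.496
Converged at ψ = 0.496.
Compositions from xᵢ = zᵢ/(1+ψ(Kᵢ−1)), yᵢ = Kᵢxᵢ:
  1: x = 0.112, y = 0.303
  2: x = 0.539, y = 0.603
  3: x = 0.348, y = 0.094

y_1 = 0.303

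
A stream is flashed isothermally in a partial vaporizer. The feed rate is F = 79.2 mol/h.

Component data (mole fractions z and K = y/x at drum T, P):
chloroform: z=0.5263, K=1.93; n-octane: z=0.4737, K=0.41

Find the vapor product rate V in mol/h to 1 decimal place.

Let ψ = V/F and solve Σ zᵢ(Kᵢ−1)/(1+ψ(Kᵢ−1)) = 0.
Check two-phase: ΣzᵢKᵢ = 1.2100 > 1 and Σzᵢ/Kᵢ = 1.4281 > 1, so g(0) = 0.2100 > 0 and g(1) = -0.4281 < 0.
Binary case is linear: z₁(K₁−1)(1+ψ(K₂−1)) + z₂(K₂−1)(1+ψ(K₁−1)) = 0
⇒ ψ = [z₁(K₁−1)+z₂(K₂−1)] / [−(K₁−1)(K₂−1)] = 0.20998/0.54870 = 0.3827
Then V = ψ·F = 0.3827·79.2 = 30.3 mol/h and L = F − V = 48.9 mol/h.

V = 30.3 mol/h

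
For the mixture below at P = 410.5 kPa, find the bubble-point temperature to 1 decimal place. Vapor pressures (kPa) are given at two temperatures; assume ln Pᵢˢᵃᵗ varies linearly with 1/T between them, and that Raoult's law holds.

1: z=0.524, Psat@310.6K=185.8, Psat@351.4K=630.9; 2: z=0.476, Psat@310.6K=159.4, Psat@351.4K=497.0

Bubble-point temperature: ΣzᵢPᵢˢᵃᵗ(T) = P. Interpolate ln Pᵢˢᵃᵗ = aᵢ + bᵢ/T.
  T = 310.6 K: ΣzᵢPᵢˢᵃᵗ = 173.23 kPa
  T = 351.4 K: ΣzᵢPᵢˢᵃᵗ = 567.16 kPa
  T = 331.0 K: ΣzᵢPᵢˢᵃᵗ = 325.05 kPa
  T = 341.2 K: ΣzᵢPᵢˢᵃᵗ = 432.93 kPa
  T = 336.1 K: ΣzᵢPᵢˢᵃᵗ = 375.94 kPa
  T = 338.6 K: ΣzᵢPᵢˢᵃᵗ = 403.09 kPa
  T = 339.9 K: ΣzᵢPᵢˢᵃᵗ = 417.80 kPa
Interpolating between 338.6 K and 339.9 K gives T ≈ 339.3 K.

T = 339.3 K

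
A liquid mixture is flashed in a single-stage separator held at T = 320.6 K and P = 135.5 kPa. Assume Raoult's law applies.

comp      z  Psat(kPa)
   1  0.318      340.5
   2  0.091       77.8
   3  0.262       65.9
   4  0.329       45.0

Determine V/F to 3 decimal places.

V/F = 0.100

Raoult's law: Kᵢ = Pᵢˢᵃᵗ/P = Pᵢˢᵃᵗ/135.5.
  K_1 = 340.5/135.5 = 2.51292, K_2 = 77.8/135.5 = 0.57417, K_3 = 65.9/135.5 = 0.48635, K_4 = 45.0/135.5 = 0.33210
Material balance + equilibrium reduce to Σ zᵢ(Kᵢ−1)/(1+V/F(Kᵢ−1)) = 0.
Check two-phase: ΣzᵢKᵢ = 1.088 > 1 and Σzᵢ/Kᵢ = 1.814 > 1, so g(0) = 0.088 > 0 and g(1) = -0.814 < 0.
Newton iteration, V/F⁰ = 0.54:
  V/F = 0.540: g = -0.3155, g' = -0.740 → V/F = 0.114
  V/F = 0.114: g = -0.0108, g' = -0.798 → V/F = 0.100
Converged at V/F = 0.100.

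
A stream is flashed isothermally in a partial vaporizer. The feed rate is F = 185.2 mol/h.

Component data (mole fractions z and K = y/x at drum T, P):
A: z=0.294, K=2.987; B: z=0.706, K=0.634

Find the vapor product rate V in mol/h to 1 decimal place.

V = 83.0 mol/h

Binary case is linear: z₁(K₁−1)(1+ψ(K₂−1)) + z₂(K₂−1)(1+ψ(K₁−1)) = 0
⇒ ψ = [z₁(K₁−1)+z₂(K₂−1)] / [−(K₁−1)(K₂−1)] = 0.3258/0.7272 = 0.448
Then V = ψ·F = 0.4480·185.2 = 83.0 mol/h and L = F − V = 102.2 mol/h.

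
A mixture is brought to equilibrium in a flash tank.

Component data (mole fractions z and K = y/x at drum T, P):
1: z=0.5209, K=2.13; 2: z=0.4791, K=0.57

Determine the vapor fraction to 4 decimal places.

Binary case is linear: z₁(K₁−1)(1+ψ(K₂−1)) + z₂(K₂−1)(1+ψ(K₁−1)) = 0
⇒ ψ = [z₁(K₁−1)+z₂(K₂−1)] / [−(K₁−1)(K₂−1)] = 0.38260/0.48590 = 0.7874

ψ = 0.7874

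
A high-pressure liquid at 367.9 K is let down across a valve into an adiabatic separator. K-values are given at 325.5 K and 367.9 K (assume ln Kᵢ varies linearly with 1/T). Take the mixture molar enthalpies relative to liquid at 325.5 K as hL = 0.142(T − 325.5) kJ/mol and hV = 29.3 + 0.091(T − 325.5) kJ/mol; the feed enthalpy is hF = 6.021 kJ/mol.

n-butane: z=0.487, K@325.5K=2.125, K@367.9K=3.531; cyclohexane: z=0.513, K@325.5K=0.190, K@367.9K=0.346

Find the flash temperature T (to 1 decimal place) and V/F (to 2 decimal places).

Adiabatic flash: solve Rachford–Rice at each trial T, then check hF = ψ·hV(T) + (1−ψ)·hL(T).
  T = 325.5 K: K = (2.125, 0.190), RR gives ψ = 0.145, H_out = 4.255 kJ/mol
  T = 367.9 K: K = (3.531, 0.346), RR gives ψ = 0.542, H_out = 20.728 kJ/mol
  T = 346.7 K: K = (2.782, 0.261), RR gives ψ = 0.371, H_out = 13.487 kJ/mol
  T = 336.1 K: K = (2.442, 0.224), RR gives ψ = 0.272, H_out = 9.318 kJ/mol
  T = 330.8 K: K = (2.280, 0.207), RR gives ψ = 0.213, H_out = 6.939 kJ/mol
  T = 328.1 K: K = (2.201, 0.198), RR gives ψ = 0.180, H_out = 5.617 kJ/mol
  T = 329.5 K: K = (2.242, 0.202), RR gives ψ = 0.197, H_out = 6.313 kJ/mol
Linear interpolation between T = 328.1 (H_out = 5.617) and T = 329.5 (H_out = 6.313) on hF = 6.021 gives T ≈ 328.9 K, at which ψ = 0.19.

T = 328.9 K, V/F = 0.19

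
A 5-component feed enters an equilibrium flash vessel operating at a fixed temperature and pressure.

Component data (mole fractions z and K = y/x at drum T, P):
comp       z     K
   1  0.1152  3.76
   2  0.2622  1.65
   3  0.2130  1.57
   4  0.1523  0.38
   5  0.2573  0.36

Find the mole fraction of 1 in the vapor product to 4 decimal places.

Material balance + equilibrium reduce to Σ zᵢ(Kᵢ−1)/(1+ψ(Kᵢ−1)) = 0.
Check two-phase: ΣzᵢKᵢ = 1.3507 > 1 and Σzᵢ/Kᵢ = 1.4407 > 1, so g(0) = 0.3507 > 0 and g(1) = -0.4407 < 0.
Newton iteration, ψ⁰ = 0.5:
  ψ = 0.5000: g = -0.02231, g' = -0.6108 → ψ = 0.4635
  ψ = 0.4635: g = -0.00010, g' = -0.6060 → ψ = 0.4633
Converged at ψ = 0.4633.
Compositions from xᵢ = zᵢ/(1+ψ(Kᵢ−1)), yᵢ = Kᵢxᵢ:
  1: x = 0.0506, y = 0.1901
  2: x = 0.2015, y = 0.3325
  3: x = 0.1685, y = 0.2645
  4: x = 0.2137, y = 0.0812
  5: x = 0.3658, y = 0.1317

y_1 = 0.1901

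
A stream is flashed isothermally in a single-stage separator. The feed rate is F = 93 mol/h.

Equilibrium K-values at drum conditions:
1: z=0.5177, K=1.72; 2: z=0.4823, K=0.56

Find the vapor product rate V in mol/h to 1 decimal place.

Iterate (Newton) starting at β = 0.51:
  β = 0.5100: g = -0.00098, g' = -0.2988 → β = 0.5067
Converged at β = 0.5067.
Then V = β·F = 0.5067·93 = 47.1 mol/h and L = F − V = 45.9 mol/h.

V = 47.1 mol/h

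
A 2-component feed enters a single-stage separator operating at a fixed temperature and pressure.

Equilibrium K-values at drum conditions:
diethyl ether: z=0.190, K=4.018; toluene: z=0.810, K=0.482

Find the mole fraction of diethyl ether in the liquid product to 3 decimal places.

x_diethyl ether = 0.146

Binary case is linear: z₁(K₁−1)(1+V/F(K₂−1)) + z₂(K₂−1)(1+V/F(K₁−1)) = 0
⇒ V/F = [z₁(K₁−1)+z₂(K₂−1)] / [−(K₁−1)(K₂−1)] = 0.1538/1.5633 = 0.098
Compositions from xᵢ = zᵢ/(1+V/F(Kᵢ−1)), yᵢ = Kᵢxᵢ:
  diethyl ether: x = 0.146, y = 0.589
  toluene: x = 0.854, y = 0.411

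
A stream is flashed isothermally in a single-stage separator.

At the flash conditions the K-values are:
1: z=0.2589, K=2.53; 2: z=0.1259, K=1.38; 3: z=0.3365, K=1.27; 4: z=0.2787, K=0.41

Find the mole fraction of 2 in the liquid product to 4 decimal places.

Material balance + equilibrium reduce to Σ zᵢ(Kᵢ−1)/(1+V/F(Kᵢ−1)) = 0.
Feasibility: ΣzᵢKᵢ = 1.3704, Σzᵢ/Kᵢ = 1.1383 — both > 1, two phases present.
Iterate (Newton) starting at V/F = 0.5:
  V/F = 0.5000: g = 0.11144, g' = -0.4216 → V/F = 0.7643
  V/F = 0.7643: g = -0.00451, g' = -0.4784 → V/F = 0.7549
Converged at V/F = 0.7549.
Compositions from xᵢ = zᵢ/(1+V/F(Kᵢ−1)), yᵢ = Kᵢxᵢ:
  1: x = 0.1201, y = 0.3040
  2: x = 0.0978, y = 0.1350
  3: x = 0.2795, y = 0.3550
  4: x = 0.5025, y = 0.2060

x_2 = 0.0978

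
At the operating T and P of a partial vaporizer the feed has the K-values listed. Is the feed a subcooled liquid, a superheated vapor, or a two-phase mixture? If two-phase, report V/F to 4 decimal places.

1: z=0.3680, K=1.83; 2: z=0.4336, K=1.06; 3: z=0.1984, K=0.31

ΣzᵢKᵢ = 1.1946; Σzᵢ/Kᵢ = 1.2501.
Both exceed 1, so a two-phase solution exists.
Newton–Raphson from ψ = 0.5:
  ψ = 0.5000: g = 0.03212, g' = -0.3483 → ψ = 0.5922
  ψ = 0.5922: g = -0.00158, g' = -0.3855 → ψ = 0.5881
Converged at ψ = 0.5881.

two-phase, V/F = 0.5881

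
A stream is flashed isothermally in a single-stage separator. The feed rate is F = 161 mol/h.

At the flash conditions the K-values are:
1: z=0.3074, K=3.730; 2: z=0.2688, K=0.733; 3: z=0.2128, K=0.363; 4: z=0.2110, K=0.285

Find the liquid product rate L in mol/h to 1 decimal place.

Newton iteration, V/F⁰ = 0.5:
  V/F = 0.5000: g = -0.16170, g' = -0.8824 → V/F = 0.3167
  V/F = 0.3167: g = 0.00680, g' = -0.9975 → V/F = 0.3236
Converged at V/F = 0.3236.
Then V = V/F·F = 0.3236·161 = 52.1 mol/h and L = F − V = 108.9 mol/h.

L = 108.9 mol/h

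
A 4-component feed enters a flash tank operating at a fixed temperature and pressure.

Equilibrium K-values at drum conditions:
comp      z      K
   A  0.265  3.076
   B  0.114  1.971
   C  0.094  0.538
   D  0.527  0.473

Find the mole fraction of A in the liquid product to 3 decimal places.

x_A = 0.151

Let ψ = V/F and solve Σ zᵢ(Kᵢ−1)/(1+ψ(Kᵢ−1)) = 0.
Check two-phase: ΣzᵢKᵢ = 1.340 > 1 and Σzᵢ/Kᵢ = 1.433 > 1, so g(0) = 0.340 > 0 and g(1) = -0.433 < 0.
Newton iteration, ψ⁰ = 0.43:
  ψ = 0.430: g = -0.0445, g' = -0.648 → ψ = 0.361
  ψ = 0.361: g = 0.0011, g' = -0.684 → ψ = 0.363
Converged at ψ = 0.363.
Compositions from xᵢ = zᵢ/(1+ψ(Kᵢ−1)), yᵢ = Kᵢxᵢ:
  A: x = 0.151, y = 0.465
  B: x = 0.084, y = 0.166
  C: x = 0.113, y = 0.061
  D: x = 0.652, y = 0.308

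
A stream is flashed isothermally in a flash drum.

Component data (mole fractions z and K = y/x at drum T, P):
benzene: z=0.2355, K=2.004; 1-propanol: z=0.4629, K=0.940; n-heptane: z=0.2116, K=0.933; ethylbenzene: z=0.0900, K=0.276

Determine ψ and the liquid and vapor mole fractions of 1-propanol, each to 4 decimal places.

Newton iteration, ψ⁰ = 0.62:
  ψ = 0.6200: g = -0.01614, g' = -0.2483 → ψ = 0.5550
  ψ = 0.5550: g = -0.00055, g' = -0.2325 → ψ = 0.5526
Converged at ψ = 0.5526.
Compositions from xᵢ = zᵢ/(1+ψ(Kᵢ−1)), yᵢ = Kᵢxᵢ:
  benzene: x = 0.1515, y = 0.3035
  1-propanol: x = 0.4788, y = 0.4500
  n-heptane: x = 0.2197, y = 0.2050
  ethylbenzene: x = 0.1500, y = 0.0414

ψ = 0.5526, x_1-propanol = 0.4788, y_1-propanol = 0.4500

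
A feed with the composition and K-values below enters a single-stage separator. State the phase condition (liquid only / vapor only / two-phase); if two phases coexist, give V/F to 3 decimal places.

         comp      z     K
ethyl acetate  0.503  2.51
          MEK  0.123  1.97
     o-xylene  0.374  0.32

two-phase, V/F = 0.651

ΣzᵢKᵢ = 1.625; Σzᵢ/Kᵢ = 1.432.
Both exceed 1, so a two-phase solution exists.
Material balance + equilibrium reduce to Σ zᵢ(Kᵢ−1)/(1+ψ(Kᵢ−1)) = 0.
Newton iteration, ψ⁰ = 0.5:
  ψ = 0.500: g = 0.1278, g' = -0.822 → ψ = 0.655
  ψ = 0.655: g = -0.0042, g' = -0.896 → ψ = 0.651
Converged at ψ = 0.651.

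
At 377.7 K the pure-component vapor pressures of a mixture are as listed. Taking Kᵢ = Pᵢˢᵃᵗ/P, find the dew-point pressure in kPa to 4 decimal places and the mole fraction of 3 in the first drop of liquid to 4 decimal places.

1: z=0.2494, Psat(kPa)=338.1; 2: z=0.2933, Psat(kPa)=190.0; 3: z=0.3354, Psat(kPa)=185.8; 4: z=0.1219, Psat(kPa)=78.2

At the dew point ψ → 1, so Σzᵢ/Kᵢ = 1 with Kᵢ = Pᵢˢᵃᵗ/P ⇒ 1/P = Σzᵢ/Pᵢˢᵃᵗ.
1/P = 0.2494/338.1 + 0.2933/190.0 + 0.3354/185.8 + 0.1219/78.2 = 0.0056453 ⇒ P = 177.1377 kPa
xᵢ = zᵢP/Pᵢˢᵃᵗ ⇒ x_3 = 0.3354·177.1377/185.8 = 0.3198

Pdew = 177.1377 kPa, x_3 = 0.3198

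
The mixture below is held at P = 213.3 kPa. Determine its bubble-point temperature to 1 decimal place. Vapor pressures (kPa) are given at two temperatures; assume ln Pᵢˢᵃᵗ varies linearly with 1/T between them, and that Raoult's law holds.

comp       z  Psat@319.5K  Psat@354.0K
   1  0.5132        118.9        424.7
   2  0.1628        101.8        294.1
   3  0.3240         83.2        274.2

T = 338.8 K

Bubble-point temperature: ΣzᵢPᵢˢᵃᵗ(T) = P. Interpolate ln Pᵢˢᵃᵗ = aᵢ + bᵢ/T.
  T = 319.5 K: ΣzᵢPᵢˢᵃᵗ = 104.55 kPa
  T = 354.0 K: ΣzᵢPᵢˢᵃᵗ = 354.68 kPa
  T = 336.8 K: ΣzᵢPᵢˢᵃᵗ = 198.90 kPa
  T = 345.4 K: ΣzᵢPᵢˢᵃᵗ = 267.48 kPa
  T = 341.1 K: ΣzᵢPᵢˢᵃᵗ = 231.08 kPa
  T = 339.0 K: ΣzᵢPᵢˢᵃᵗ = 214.86 kPa
Interpolating between 336.8 K and 339.0 K gives T ≈ 338.8 K.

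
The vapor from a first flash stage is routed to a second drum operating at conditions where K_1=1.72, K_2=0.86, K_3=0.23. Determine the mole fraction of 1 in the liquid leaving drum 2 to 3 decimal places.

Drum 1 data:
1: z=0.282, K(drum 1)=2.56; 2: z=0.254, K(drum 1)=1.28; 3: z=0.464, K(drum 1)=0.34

Drum 1:
Rachford–Rice: g(ψ₁) = Σ zᵢ(Kᵢ−1)/(1+ψ₁(Kᵢ−1)) = 0.
Check two-phase: ΣzᵢKᵢ = 1.205 > 1 and Σzᵢ/Kᵢ = 1.673 > 1, so g(0) = 0.205 > 0 and g(1) = -0.673 < 0.
Iterate (Newton) starting at ψ₁ = 0.5:
  ψ₁ = 0.500: g = -0.1475, g' = -0.682 → ψ₁ = 0.284
  ψ₁ = 0.284: g = -0.0060, g' = -0.653 → ψ₁ = 0.275
Converged at ψ₁ = 0.275.
Drum-1 compositions:
  1: x = 0.197, y = 0.505
  2: x = 0.236, y = 0.302
  3: x = 0.567, y = 0.193
Drum-2 feed = drum-1 vapor: z₂ = (0.5054, 0.3019, 0.1927).
Drum 2:
Material balance + equilibrium reduce to Σ zᵢ(Kᵢ−1)/(1+ψ₂(Kᵢ−1)) = 0.
Feasibility: ΣzᵢKᵢ = 1.173, Σzᵢ/Kᵢ = 1.483 — both > 1, two phases present.
Newton iteration, ψ₂⁰ = 0.6:
  ψ₂ = 0.600: g = -0.0678, g' = -0.530 → ψ₂ = 0.472
  ψ₂ = 0.472: g = -0.0067, g' = -0.435 → ψ₂ = 0.457
  ψ₂ = 0.457: g = -0.0001, g' = -0.427 → ψ₂ = 0.456
Converged at ψ₂ = 0.456.
  1: x = 0.380, y = 0.654
  2: x = 0.323, y = 0.277
  3: x = 0.297, y = 0.068

x_1 (drum 2) = 0.380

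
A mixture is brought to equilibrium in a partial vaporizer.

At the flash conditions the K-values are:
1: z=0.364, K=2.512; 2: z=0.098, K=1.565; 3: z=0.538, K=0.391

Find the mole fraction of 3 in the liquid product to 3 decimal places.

x_3 = 0.676

Let β = V/F and solve Σ zᵢ(Kᵢ−1)/(1+β(Kᵢ−1)) = 0.
Feasibility: ΣzᵢKᵢ = 1.278, Σzᵢ/Kᵢ = 1.583 — both > 1, two phases present.
Iterate (Newton) starting at β = 0.5:
  β = 0.500: g = -0.1145, g' = -0.701 → β = 0.337
  β = 0.337: g = -0.0010, g' = -0.703 → β = 0.335
Converged at β = 0.335.
Compositions from xᵢ = zᵢ/(1+β(Kᵢ−1)), yᵢ = Kᵢxᵢ:
  1: x = 0.242, y = 0.607
  2: x = 0.082, y = 0.129
  3: x = 0.676, y = 0.264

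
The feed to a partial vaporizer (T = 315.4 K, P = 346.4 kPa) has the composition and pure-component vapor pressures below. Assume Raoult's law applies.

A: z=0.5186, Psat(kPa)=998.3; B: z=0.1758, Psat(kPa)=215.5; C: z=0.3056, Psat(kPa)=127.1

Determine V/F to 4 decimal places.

Raoult's law: Kᵢ = Pᵢˢᵃᵗ/P = Pᵢˢᵃᵗ/346.4.
  K_A = 998.3/346.4 = 2.881928, K_B = 215.5/346.4 = 0.622113, K_C = 127.1/346.4 = 0.366917
Material balance + equilibrium reduce to Σ zᵢ(Kᵢ−1)/(1+V/F(Kᵢ−1)) = 0.
Feasibility: ΣzᵢKᵢ = 1.7161, Σzᵢ/Kᵢ = 1.2954 — both > 1, two phases present.
Iterate (Newton) starting at V/F = 0.49:
  V/F = 0.4900: g = 0.14574, g' = -0.7924 → V/F = 0.6739
  V/F = 0.6739: g = 0.00369, g' = -0.7748 → V/F = 0.6787
Converged at V/F = 0.6787.

V/F = 0.6787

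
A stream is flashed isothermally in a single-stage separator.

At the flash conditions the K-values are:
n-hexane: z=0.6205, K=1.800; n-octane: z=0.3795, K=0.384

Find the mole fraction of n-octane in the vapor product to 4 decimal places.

y_n-octane = 0.2169

Let ψ = V/F and solve Σ zᵢ(Kᵢ−1)/(1+ψ(Kᵢ−1)) = 0.
Check two-phase: ΣzᵢKᵢ = 1.2626 > 1 and Σzᵢ/Kᵢ = 1.3330 > 1, so g(0) = 0.2626 > 0 and g(1) = -0.3330 < 0.
Binary case is linear: z₁(K₁−1)(1+ψ(K₂−1)) + z₂(K₂−1)(1+ψ(K₁−1)) = 0
⇒ ψ = [z₁(K₁−1)+z₂(K₂−1)] / [−(K₁−1)(K₂−1)] = 0.26263/0.49280 = 0.5329
Compositions from xᵢ = zᵢ/(1+ψ(Kᵢ−1)), yᵢ = Kᵢxᵢ:
  n-hexane: x = 0.4350, y = 0.7831
  n-octane: x = 0.5650, y = 0.2169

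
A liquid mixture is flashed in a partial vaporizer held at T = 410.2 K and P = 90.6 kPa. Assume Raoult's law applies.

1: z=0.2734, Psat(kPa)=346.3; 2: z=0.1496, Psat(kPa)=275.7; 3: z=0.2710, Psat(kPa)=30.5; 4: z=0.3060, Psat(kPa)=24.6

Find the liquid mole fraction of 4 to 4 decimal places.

x_4 = 0.4217

Raoult's law: Kᵢ = Pᵢˢᵃᵗ/P = Pᵢˢᵃᵗ/90.6.
  K_1 = 346.3/90.6 = 3.822296, K_2 = 275.7/90.6 = 3.043046, K_3 = 30.5/90.6 = 0.336645, K_4 = 24.6/90.6 = 0.271523
Material balance + equilibrium reduce to Σ zᵢ(Kᵢ−1)/(1+V/F(Kᵢ−1)) = 0.
Check two-phase: ΣzᵢKᵢ = 1.6746 > 1 and Σzᵢ/Kᵢ = 2.0527 > 1, so g(0) = 0.6746 > 0 and g(1) = -1.0527 < 0.
Iterate (Newton) starting at V/F = 0.5:
  V/F = 0.5000: g = -0.14840, g' = -1.1961 → V/F = 0.3759
  V/F = 0.3759: g = 0.00078, g' = -1.2321 → V/F = 0.3766
Converged at V/F = 0.3766.
Compositions from xᵢ = zᵢ/(1+V/F(Kᵢ−1)), yᵢ = Kᵢxᵢ:
  1: x = 0.1325, y = 0.5066
  2: x = 0.0846, y = 0.2573
  3: x = 0.3612, y = 0.1216
  4: x = 0.4217, y = 0.1145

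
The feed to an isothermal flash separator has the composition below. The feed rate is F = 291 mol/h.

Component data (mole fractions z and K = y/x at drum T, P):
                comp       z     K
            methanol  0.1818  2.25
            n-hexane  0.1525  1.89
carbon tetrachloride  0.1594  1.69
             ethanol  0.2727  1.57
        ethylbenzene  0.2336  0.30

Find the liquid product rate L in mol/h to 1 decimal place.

L = 58.6 mol/h

Material balance + equilibrium reduce to Σ zᵢ(Kᵢ−1)/(1+β(Kᵢ−1)) = 0.
g(0) = ΣzᵢKᵢ − 1 = 0.4649 and g(1) = 1 − Σzᵢ/Kᵢ = -0.2082, so a root lies in (0, 1).
Iterate (Newton) starting at β = 0.5:
  β = 0.5000: g = 0.18494, g' = -0.5320 → β = 0.8477
  β = 0.8477: g = -0.04023, g' = -0.8689 → β = 0.8014
  β = 0.8014: g = -0.00217, g' = -0.7791 → β = 0.7986
Converged at β = 0.7986.
Then V = β·F = 0.7986·291 = 232.4 mol/h and L = F − V = 58.6 mol/h.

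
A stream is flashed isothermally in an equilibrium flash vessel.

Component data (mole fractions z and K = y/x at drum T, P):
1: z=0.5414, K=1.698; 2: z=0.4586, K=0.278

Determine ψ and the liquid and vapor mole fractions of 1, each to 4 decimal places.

ψ = 0.0928, x_1 = 0.5085, y_1 = 0.8633

Material balance + equilibrium reduce to Σ zᵢ(Kᵢ−1)/(1+ψ(Kᵢ−1)) = 0.
g(0) = ΣzᵢKᵢ − 1 = 0.0468 and g(1) = 1 − Σzᵢ/Kᵢ = -0.9685, so a root lies in (0, 1).
Binary case is linear: z₁(K₁−1)(1+ψ(K₂−1)) + z₂(K₂−1)(1+ψ(K₁−1)) = 0
⇒ ψ = [z₁(K₁−1)+z₂(K₂−1)] / [−(K₁−1)(K₂−1)] = 0.04679/0.50396 = 0.0928
Compositions from xᵢ = zᵢ/(1+ψ(Kᵢ−1)), yᵢ = Kᵢxᵢ:
  1: x = 0.5085, y = 0.8633
  2: x = 0.4915, y = 0.1367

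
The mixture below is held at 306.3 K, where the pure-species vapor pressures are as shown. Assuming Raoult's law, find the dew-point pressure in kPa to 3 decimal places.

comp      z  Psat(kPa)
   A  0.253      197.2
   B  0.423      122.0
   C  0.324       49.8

At the dew point ψ → 1, so Σzᵢ/Kᵢ = 1 with Kᵢ = Pᵢˢᵃᵗ/P ⇒ 1/P = Σzᵢ/Pᵢˢᵃᵗ.
1/P = 0.253/197.2 + 0.423/122.0 + 0.324/49.8 = 0.011256 ⇒ P = 88.840 kPa

Pdew = 88.840 kPa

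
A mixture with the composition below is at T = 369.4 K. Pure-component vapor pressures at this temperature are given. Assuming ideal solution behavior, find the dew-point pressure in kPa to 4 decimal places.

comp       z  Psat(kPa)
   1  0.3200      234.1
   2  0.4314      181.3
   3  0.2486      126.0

At the dew point ψ → 1, so Σzᵢ/Kᵢ = 1 with Kᵢ = Pᵢˢᵃᵗ/P ⇒ 1/P = Σzᵢ/Pᵢˢᵃᵗ.
1/P = 0.3200/234.1 + 0.4314/181.3 + 0.2486/126.0 = 0.0057194 ⇒ P = 174.8425 kPa

Pdew = 174.8425 kPa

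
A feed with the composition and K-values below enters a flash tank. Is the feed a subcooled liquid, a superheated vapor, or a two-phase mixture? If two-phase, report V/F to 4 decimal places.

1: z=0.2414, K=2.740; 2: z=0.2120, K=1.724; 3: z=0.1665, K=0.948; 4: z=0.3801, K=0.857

superheated vapor

ΣzᵢKᵢ = 1.5105; Σzᵢ/Kᵢ = 0.8302.
Since Σzᵢ/Kᵢ < 1 the mixture is above its dew point — single vapor phase.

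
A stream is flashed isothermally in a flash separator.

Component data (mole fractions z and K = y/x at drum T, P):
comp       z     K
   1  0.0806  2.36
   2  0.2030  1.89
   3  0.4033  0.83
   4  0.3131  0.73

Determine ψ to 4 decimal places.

Rachford–Rice: g(ψ) = Σ zᵢ(Kᵢ−1)/(1+ψ(Kᵢ−1)) = 0.
Check two-phase: ΣzᵢKᵢ = 1.1372 > 1 and Σzᵢ/Kᵢ = 1.0564 > 1, so g(0) = 0.1372 > 0 and g(1) = -0.0564 < 0.
Newton iteration, ψ⁰ = 0.45:
  ψ = 0.4500: g = 0.02653, g' = -0.1826 → ψ = 0.5953
  ψ = 0.5953: g = 0.00166, g' = -0.1611 → ψ = 0.6056
  ψ = 0.6056: g = 0.00001, g' = -0.1598 → ψ = 0.6057
Converged at ψ = 0.6057.

ψ = 0.6057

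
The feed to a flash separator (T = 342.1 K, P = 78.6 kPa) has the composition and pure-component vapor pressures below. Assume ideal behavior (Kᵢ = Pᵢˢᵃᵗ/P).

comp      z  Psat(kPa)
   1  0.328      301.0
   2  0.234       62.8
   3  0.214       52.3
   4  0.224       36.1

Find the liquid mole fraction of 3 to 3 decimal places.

Raoult's law: Kᵢ = Pᵢˢᵃᵗ/P = Pᵢˢᵃᵗ/78.6.
  K_1 = 301.0/78.6 = 3.82952, K_2 = 62.8/78.6 = 0.79898, K_3 = 52.3/78.6 = 0.66539, K_4 = 36.1/78.6 = 0.45929
Let β = V/F and solve Σ zᵢ(Kᵢ−1)/(1+β(Kᵢ−1)) = 0.
Check two-phase: ΣzᵢKᵢ = 1.688 > 1 and Σzᵢ/Kᵢ = 1.188 > 1, so g(0) = 0.688 > 0 and g(1) = -0.188 < 0.
Iterate (Newton) starting at β = 0.5:
  β = 0.500: g = 0.0801, g' = -0.620 → β = 0.629
  β = 0.629: g = 0.0057, g' = -0.541 → β = 0.640
Converged at β = 0.640.
Compositions from xᵢ = zᵢ/(1+β(Kᵢ−1)), yᵢ = Kᵢxᵢ:
  1: x = 0.117, y = 0.447
  2: x = 0.269, y = 0.215
  3: x = 0.272, y = 0.181
  4: x = 0.342, y = 0.157

x_3 = 0.272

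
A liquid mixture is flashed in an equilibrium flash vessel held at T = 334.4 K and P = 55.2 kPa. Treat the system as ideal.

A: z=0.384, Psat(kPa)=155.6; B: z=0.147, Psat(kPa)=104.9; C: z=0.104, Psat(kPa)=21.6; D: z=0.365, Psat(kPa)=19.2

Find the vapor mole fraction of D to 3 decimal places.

Raoult's law: Kᵢ = Pᵢˢᵃᵗ/P = Pᵢˢᵃᵗ/55.2.
  K_A = 155.6/55.2 = 2.81884, K_B = 104.9/55.2 = 1.90036, K_C = 21.6/55.2 = 0.39130, K_D = 19.2/55.2 = 0.34783
Material balance + equilibrium reduce to Σ zᵢ(Kᵢ−1)/(1+ψ(Kᵢ−1)) = 0.
g(0) = ΣzᵢKᵢ − 1 = 0.529 and g(1) = 1 − Σzᵢ/Kᵢ = -0.529, so a root lies in (0, 1).
Newton iteration, ψ⁰ = 0.5:
  ψ = 0.500: g = 0.0128, g' = -0.827 → ψ = 0.516
Converged at ψ = 0.516.
Compositions from xᵢ = zᵢ/(1+ψ(Kᵢ−1)), yᵢ = Kᵢxᵢ:
  A: x = 0.198, y = 0.559
  B: x = 0.100, y = 0.191
  C: x = 0.152, y = 0.059
  D: x = 0.550, y = 0.191

y_D = 0.191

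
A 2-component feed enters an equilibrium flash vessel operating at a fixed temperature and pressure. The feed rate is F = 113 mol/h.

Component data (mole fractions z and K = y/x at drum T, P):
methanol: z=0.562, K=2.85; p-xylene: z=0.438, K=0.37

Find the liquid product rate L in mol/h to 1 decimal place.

L = 39.0 mol/h

Newton–Raphson from ψ = 0.43:
  ψ = 0.430: g = 0.2006, g' = -0.924 → ψ = 0.647
  ψ = 0.647: g = 0.0073, g' = -0.894 → ψ = 0.655
Converged at ψ = 0.655.
Then V = ψ·F = 0.6553·113 = 74.0 mol/h and L = F − V = 39.0 mol/h.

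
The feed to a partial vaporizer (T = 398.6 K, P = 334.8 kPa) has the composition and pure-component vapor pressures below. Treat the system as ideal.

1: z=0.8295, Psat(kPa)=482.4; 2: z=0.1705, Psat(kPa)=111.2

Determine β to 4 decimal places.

β = 0.8553

Raoult's law: Kᵢ = Pᵢˢᵃᵗ/P = Pᵢˢᵃᵗ/334.8.
  K_1 = 482.4/334.8 = 1.440860, K_2 = 111.2/334.8 = 0.332139
Rachford–Rice: g(β) = Σ zᵢ(Kᵢ−1)/(1+β(Kᵢ−1)) = 0.
Feasibility: ΣzᵢKᵢ = 1.2518, Σzᵢ/Kᵢ = 1.0890 — both > 1, two phases present.
Binary case is linear: z₁(K₁−1)(1+β(K₂−1)) + z₂(K₂−1)(1+β(K₁−1)) = 0
⇒ β = [z₁(K₁−1)+z₂(K₂−1)] / [−(K₁−1)(K₂−1)] = 0.25182/0.29443 = 0.8553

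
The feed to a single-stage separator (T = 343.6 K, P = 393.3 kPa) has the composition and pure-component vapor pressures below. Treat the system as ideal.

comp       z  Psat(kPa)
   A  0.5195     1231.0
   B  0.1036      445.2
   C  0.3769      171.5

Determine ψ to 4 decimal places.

ψ = 0.8470

Raoult's law: Kᵢ = Pᵢˢᵃᵗ/P = Pᵢˢᵃᵗ/393.3.
  K_A = 1231.0/393.3 = 3.129926, K_B = 445.2/393.3 = 1.131960, K_C = 171.5/393.3 = 0.436054
Iterate (Newton) starting at ψ = 0.5:
  ψ = 0.5000: g = 0.25265, g' = -0.7868 → ψ = 0.8211
  ψ = 0.8211: g = 0.01900, g' = -0.7291 → ψ = 0.8472
  ψ = 0.8472: g = -0.00014, g' = -0.7406 → ψ = 0.8470
Converged at ψ = 0.8470.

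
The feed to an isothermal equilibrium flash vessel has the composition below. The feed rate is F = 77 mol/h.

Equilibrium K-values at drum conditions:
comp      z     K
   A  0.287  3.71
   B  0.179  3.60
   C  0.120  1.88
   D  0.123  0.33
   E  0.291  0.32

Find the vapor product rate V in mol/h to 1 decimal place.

V = 51.5 mol/h

Newton–Raphson from V/F = 0.46:
  V/F = 0.460: g = 0.2262, g' = -1.116 → V/F = 0.663
  V/F = 0.663: g = 0.0073, g' = -1.094 → V/F = 0.669
Converged at V/F = 0.669.
Then V = V/F·F = 0.6694·77 = 51.5 mol/h and L = F − V = 25.5 mol/h.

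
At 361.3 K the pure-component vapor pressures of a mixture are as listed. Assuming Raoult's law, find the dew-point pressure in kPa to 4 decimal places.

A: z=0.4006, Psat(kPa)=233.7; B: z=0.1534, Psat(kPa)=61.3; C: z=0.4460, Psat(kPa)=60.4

At the dew point ψ → 1, so Σzᵢ/Kᵢ = 1 with Kᵢ = Pᵢˢᵃᵗ/P ⇒ 1/P = Σzᵢ/Pᵢˢᵃᵗ.
1/P = 0.4006/233.7 + 0.1534/61.3 + 0.4460/60.4 = 0.0116007 ⇒ P = 86.2016 kPa

Pdew = 86.2016 kPa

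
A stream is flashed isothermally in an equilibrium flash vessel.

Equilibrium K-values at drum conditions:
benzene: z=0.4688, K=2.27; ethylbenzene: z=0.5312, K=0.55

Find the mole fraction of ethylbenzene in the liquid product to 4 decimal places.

x_ethylbenzene = 0.7384

Rachford–Rice: g(V/F) = Σ zᵢ(Kᵢ−1)/(1+V/F(Kᵢ−1)) = 0.
Check two-phase: ΣzᵢKᵢ = 1.3563 > 1 and Σzᵢ/Kᵢ = 1.1723 > 1, so g(0) = 0.3563 > 0 and g(1) = -0.1723 < 0.
Binary case is linear: z₁(K₁−1)(1+V/F(K₂−1)) + z₂(K₂−1)(1+V/F(K₁−1)) = 0
⇒ V/F = [z₁(K₁−1)+z₂(K₂−1)] / [−(K₁−1)(K₂−1)] = 0.35634/0.57150 = 0.6235
Compositions from xᵢ = zᵢ/(1+V/F(Kᵢ−1)), yᵢ = Kᵢxᵢ:
  benzene: x = 0.2616, y = 0.5939
  ethylbenzene: x = 0.7384, y = 0.4061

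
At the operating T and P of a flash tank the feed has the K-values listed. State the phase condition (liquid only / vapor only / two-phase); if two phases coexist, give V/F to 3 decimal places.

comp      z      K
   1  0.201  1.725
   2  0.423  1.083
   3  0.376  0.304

liquid only

ΣzᵢKᵢ = 0.919; Σzᵢ/Kᵢ = 1.744.
Since ΣzᵢKᵢ < 1 the mixture is below its bubble point — single liquid phase.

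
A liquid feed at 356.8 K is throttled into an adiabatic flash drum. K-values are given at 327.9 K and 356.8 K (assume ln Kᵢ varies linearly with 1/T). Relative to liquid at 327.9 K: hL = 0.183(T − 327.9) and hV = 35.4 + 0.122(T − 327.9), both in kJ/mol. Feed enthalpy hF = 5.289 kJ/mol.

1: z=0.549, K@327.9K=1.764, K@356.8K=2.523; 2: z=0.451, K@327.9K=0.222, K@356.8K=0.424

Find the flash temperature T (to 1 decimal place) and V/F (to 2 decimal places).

Adiabatic flash: solve Rachford–Rice at each trial T, then check hF = ψ·hV(T) + (1−ψ)·hL(T).
  T = 327.9 K: K = (1.764, 0.222), RR gives ψ = 0.115, H_out = 4.083 kJ/mol
  T = 356.8 K: K = (2.523, 0.424), RR gives ψ = 0.657, H_out = 27.388 kJ/mol
  T = 342.4 K: K = (2.127, 0.311), RR gives ψ = 0.397, H_out = 16.357 kJ/mol
  T = 335.1 K: K = (1.940, 0.264), RR gives ψ = 0.266, H_out = 10.601 kJ/mol
  T = 331.5 K: K = (1.851, 0.242), RR gives ψ = 0.194, H_out = 7.492 kJ/mol
  T = 329.7 K: K = (1.807, 0.232), RR gives ψ = 0.156, H_out = 5.832 kJ/mol
Linear interpolation between T = 327.9 (H_out = 4.083) and T = 329.7 (H_out = 5.832) on hF = 5.289 gives T ≈ 329.1 K, at which ψ = 0.14.

T = 329.1 K, V/F = 0.14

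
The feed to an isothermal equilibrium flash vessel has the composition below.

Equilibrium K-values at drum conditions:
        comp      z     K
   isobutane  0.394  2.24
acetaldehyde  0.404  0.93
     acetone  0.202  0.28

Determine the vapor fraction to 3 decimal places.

Rachford–Rice: g(ψ) = Σ zᵢ(Kᵢ−1)/(1+ψ(Kᵢ−1)) = 0.
g(0) = ΣzᵢKᵢ − 1 = 0.315 and g(1) = 1 − Σzᵢ/Kᵢ = -0.332, so a root lies in (0, 1).
Newton–Raphson from ψ = 0.5:
  ψ = 0.500: g = 0.0450, g' = -0.489 → ψ = 0.592
  ψ = 0.592: g = -0.0013, g' = -0.522 → ψ = 0.590
Converged at ψ = 0.590.

ψ = 0.590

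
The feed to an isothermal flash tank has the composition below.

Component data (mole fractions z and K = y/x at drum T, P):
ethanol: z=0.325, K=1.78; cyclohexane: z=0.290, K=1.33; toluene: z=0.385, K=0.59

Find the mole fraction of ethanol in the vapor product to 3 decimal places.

Material balance + equilibrium reduce to Σ zᵢ(Kᵢ−1)/(1+V/F(Kᵢ−1)) = 0.
g(0) = ΣzᵢKᵢ − 1 = 0.191 and g(1) = 1 − Σzᵢ/Kᵢ = -0.053, so a root lies in (0, 1).
Newton–Raphson from V/F = 0.46:
  V/F = 0.460: g = 0.0751, g' = -0.229 → V/F = 0.788
  V/F = 0.788: g = -0.0002, g' = -0.237 → V/F = 0.787
Converged at V/F = 0.787.
Compositions from xᵢ = zᵢ/(1+V/F(Kᵢ−1)), yᵢ = Kᵢxᵢ:
  ethanol: x = 0.201, y = 0.358
  cyclohexane: x = 0.230, y = 0.306
  toluene: x = 0.568, y = 0.335

y_ethanol = 0.358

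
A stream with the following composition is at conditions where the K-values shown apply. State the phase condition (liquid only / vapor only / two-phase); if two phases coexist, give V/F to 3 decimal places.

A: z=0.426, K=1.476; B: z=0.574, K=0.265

ΣzᵢKᵢ = 0.781; Σzᵢ/Kᵢ = 2.455.
Since ΣzᵢKᵢ < 1 the mixture is below its bubble point — single liquid phase.

liquid only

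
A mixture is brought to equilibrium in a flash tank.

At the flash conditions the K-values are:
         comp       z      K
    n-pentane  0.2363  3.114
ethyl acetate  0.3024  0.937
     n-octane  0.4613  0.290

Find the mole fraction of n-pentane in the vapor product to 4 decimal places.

Material balance + equilibrium reduce to Σ zᵢ(Kᵢ−1)/(1+V/F(Kᵢ−1)) = 0.
g(0) = ΣzᵢKᵢ − 1 = 0.1530 and g(1) = 1 − Σzᵢ/Kᵢ = -0.9893, so a root lies in (0, 1).
Newton–Raphson from V/F = 0.56:
  V/F = 0.5600: g = -0.33470, g' = -0.8635 → V/F = 0.1724
  V/F = 0.1724: g = -0.02636, g' = -0.8704 → V/F = 0.1421
  V/F = 0.1421: g = 0.00063, g' = -0.9133 → V/F = 0.1428
Converged at V/F = 0.1428.
Compositions from xᵢ = zᵢ/(1+V/F(Kᵢ−1)), yᵢ = Kᵢxᵢ:
  n-pentane: x = 0.1815, y = 0.5652
  ethyl acetate: x = 0.3051, y = 0.2859
  n-octane: x = 0.5133, y = 0.1489

y_n-pentane = 0.5652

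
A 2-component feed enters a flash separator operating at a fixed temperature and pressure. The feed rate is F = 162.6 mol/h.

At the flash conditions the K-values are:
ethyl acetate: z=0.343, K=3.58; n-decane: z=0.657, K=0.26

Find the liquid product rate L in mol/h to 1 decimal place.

L = 128.6 mol/h

Material balance + equilibrium reduce to Σ zᵢ(Kᵢ−1)/(1+ψ(Kᵢ−1)) = 0.
g(0) = ΣzᵢKᵢ − 1 = 0.399 and g(1) = 1 − Σzᵢ/Kᵢ = -1.623, so a root lies in (0, 1).
Binary case is linear: z₁(K₁−1)(1+ψ(K₂−1)) + z₂(K₂−1)(1+ψ(K₁−1)) = 0
⇒ ψ = [z₁(K₁−1)+z₂(K₂−1)] / [−(K₁−1)(K₂−1)] = 0.3988/1.9092 = 0.209
Then V = ψ·F = 0.2089·162.6 = 34.0 mol/h and L = F − V = 128.6 mol/h.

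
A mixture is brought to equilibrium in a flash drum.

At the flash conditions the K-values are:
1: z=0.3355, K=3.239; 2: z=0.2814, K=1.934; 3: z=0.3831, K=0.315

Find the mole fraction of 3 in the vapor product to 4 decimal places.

Material balance + equilibrium reduce to Σ zᵢ(Kᵢ−1)/(1+β(Kᵢ−1)) = 0.
g(0) = ΣzᵢKᵢ − 1 = 0.7516 and g(1) = 1 − Σzᵢ/Kᵢ = -0.4653, so a root lies in (0, 1).
Newton iteration, β⁰ = 0.37:
  β = 0.3700: g = 0.25465, g' = -0.9612 → β = 0.6349
  β = 0.6349: g = 0.01078, g' = -0.9465 → β = 0.6463
Converged at β = 0.6463.
Compositions from xᵢ = zᵢ/(1+β(Kᵢ−1)), yᵢ = Kᵢxᵢ:
  1: x = 0.1371, y = 0.4441
  2: x = 0.1755, y = 0.3394
  3: x = 0.6874, y = 0.2165

y_3 = 0.2165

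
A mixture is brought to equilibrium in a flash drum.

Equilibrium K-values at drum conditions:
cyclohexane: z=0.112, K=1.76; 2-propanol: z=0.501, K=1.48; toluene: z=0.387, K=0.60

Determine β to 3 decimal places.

Rachford–Rice: g(β) = Σ zᵢ(Kᵢ−1)/(1+β(Kᵢ−1)) = 0.
Check two-phase: ΣzᵢKᵢ = 1.171 > 1 and Σzᵢ/Kᵢ = 1.047 > 1, so g(0) = 0.171 > 0 and g(1) = -0.047 < 0.
Newton–Raphson from β = 0.48:
  β = 0.480: g = 0.0662, g' = -0.206 → β = 0.802
  β = 0.802: g = -0.0013, g' = -0.219 → β = 0.796
Converged at β = 0.796.

β = 0.796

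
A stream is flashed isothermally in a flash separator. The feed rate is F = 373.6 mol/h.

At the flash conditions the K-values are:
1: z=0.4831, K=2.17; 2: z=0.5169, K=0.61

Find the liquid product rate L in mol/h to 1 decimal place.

Material balance + equilibrium reduce to Σ zᵢ(Kᵢ−1)/(1+ψ(Kᵢ−1)) = 0.
Feasibility: ΣzᵢKᵢ = 1.3636, Σzᵢ/Kᵢ = 1.0700 — both > 1, two phases present.
Iterate (Newton) starting at ψ = 0.66:
  ψ = 0.6600: g = 0.04747, g' = -0.3531 → ψ = 0.7944
  ψ = 0.7944: g = 0.00085, g' = -0.3427 → ψ = 0.7969
Converged at ψ = 0.7969.
Then V = ψ·F = 0.7969·373.6 = 297.7 mol/h and L = F − V = 75.9 mol/h.

L = 75.9 mol/h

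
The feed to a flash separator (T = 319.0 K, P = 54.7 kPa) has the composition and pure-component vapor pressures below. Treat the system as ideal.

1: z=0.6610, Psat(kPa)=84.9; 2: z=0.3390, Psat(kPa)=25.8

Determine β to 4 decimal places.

β = 0.6371

Raoult's law: Kᵢ = Pᵢˢᵃᵗ/P = Pᵢˢᵃᵗ/54.7.
  K_1 = 84.9/54.7 = 1.552102, K_2 = 25.8/54.7 = 0.471664
Iterate (Newton) starting at β = 0.5:
  β = 0.5000: g = 0.04259, g' = -0.2985 → β = 0.6427
  β = 0.6427: g = -0.00182, g' = -0.3267 → β = 0.6371
Converged at β = 0.6371.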